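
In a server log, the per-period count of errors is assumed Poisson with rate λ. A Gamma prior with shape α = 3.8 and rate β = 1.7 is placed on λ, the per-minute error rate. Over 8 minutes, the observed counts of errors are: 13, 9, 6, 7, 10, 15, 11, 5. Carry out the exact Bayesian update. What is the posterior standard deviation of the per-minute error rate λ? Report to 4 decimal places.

0.9209

With a Gamma(shape α, rate β) prior, the Poisson likelihood is conjugate: the posterior is Gamma(α + ΣXᵢ, β + n).
Sum of counts S = 76 over n = 8 minutes.
Posterior: Gamma(α+S, β+n) = Gamma(3.8+76, 1.7+8) = Gamma(79.8, 9.7).
SD = √α/β = √79.8/9.7 = 0.9209.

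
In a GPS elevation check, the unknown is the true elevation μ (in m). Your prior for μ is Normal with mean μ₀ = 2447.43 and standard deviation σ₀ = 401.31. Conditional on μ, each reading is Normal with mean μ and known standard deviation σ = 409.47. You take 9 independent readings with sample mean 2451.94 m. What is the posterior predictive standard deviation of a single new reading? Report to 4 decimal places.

For Normal data with known variance σ², a Normal(μ₀, σ₀²) prior on μ is conjugate. Posterior precision = 1/σ₀² + n/σ²; posterior mean is the precision-weighted average of μ₀ and x̄.
σ₀² = 401.31² = 161049.7161, σ² = 409.47² = 167665.6809; σ² + n·σ₀² = 167665.6809 + 9·161049.7161 = 1617113.1258.
Posterior precision = 1/σ₀² + n/σ² = 1/161049.7161 + 9/167665.6809 = (σ² + n·σ₀²)/(σ₀²σ²) = 1617113.1258/(161049.7161·167665.6809); posterior variance σₙ² = σ₀²σ²/(σ² + n·σ₀²) = 161049.7161·167665.6809/1617113.1258 = 16697.972379.
Predictive variance for one new observation = σₙ² + σ² = 161049.7161·167665.6809/1617113.1258 + 167665.6809 = σ²·(σ₀² + 1617113.1258)/1617113.1258 = 167665.6809·1778162.8419/1617113.1258 = 184363.653279; SD = √(167665.6809·1778162.8419/1617113.1258) = 429.3759.

429.3759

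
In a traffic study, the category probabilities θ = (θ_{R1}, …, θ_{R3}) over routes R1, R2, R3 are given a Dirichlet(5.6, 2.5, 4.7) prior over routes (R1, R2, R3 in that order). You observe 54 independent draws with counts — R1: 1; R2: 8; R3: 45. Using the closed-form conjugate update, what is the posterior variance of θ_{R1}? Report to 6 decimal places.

The Dirichlet prior is conjugate to the Multinomial likelihood: each posterior αⱼ = prior αⱼ + observed count nⱼ.
Posterior concentration: (6.6, 10.5, 49.7), total = 66.8.
Var[θ_j] = α_j(Σα−α_j)/((Σα)²(Σα+1)) = 6.6·60.2/(66.8²·67.8) = 0.001313.

0.001313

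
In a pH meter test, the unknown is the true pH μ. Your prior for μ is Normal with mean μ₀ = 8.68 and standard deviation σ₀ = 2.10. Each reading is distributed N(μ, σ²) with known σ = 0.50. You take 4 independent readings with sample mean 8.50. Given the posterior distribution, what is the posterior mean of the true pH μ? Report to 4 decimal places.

For Normal data with known variance σ², a Normal(μ₀, σ₀²) prior on μ is conjugate. Posterior precision = 1/σ₀² + n/σ²; posterior mean is the precision-weighted average of μ₀ and x̄.
n·x̄ = 4·8.50 = 34.
σ₀² = 2.10² = 4.41, σ² = 0.50² = 0.25; σ² + n·σ₀² = 0.25 + 4·4.41 = 17.89.
Posterior mean = (μ₀/σ₀² + n·x̄/σ²)/(1/σ₀² + n/σ²) = (σ²·μ₀ + σ₀²·n·x̄)/(σ² + n·σ₀²) = (0.25·8.68 + 4.41·34)/17.89 = 152.11/17.89 = 8.5025.

8.5025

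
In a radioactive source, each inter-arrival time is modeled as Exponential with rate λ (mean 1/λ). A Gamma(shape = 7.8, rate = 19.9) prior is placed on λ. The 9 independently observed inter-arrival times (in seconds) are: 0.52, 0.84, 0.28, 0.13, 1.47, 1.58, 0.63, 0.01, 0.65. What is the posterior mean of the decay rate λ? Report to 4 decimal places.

With a Gamma(shape α, rate β) prior on the exponential rate λ, the posterior after n observations with total T = Σxᵢ is Gamma(α+n, β+T).
Sum of observations T = 6.11 seconds; n = 9.
Posterior: Gamma(7.8+9, 19.9+6.11) = Gamma(16.8, 26.01).
Posterior mean of λ = α/β = 16.8/26.01 = 0.6459.

0.6459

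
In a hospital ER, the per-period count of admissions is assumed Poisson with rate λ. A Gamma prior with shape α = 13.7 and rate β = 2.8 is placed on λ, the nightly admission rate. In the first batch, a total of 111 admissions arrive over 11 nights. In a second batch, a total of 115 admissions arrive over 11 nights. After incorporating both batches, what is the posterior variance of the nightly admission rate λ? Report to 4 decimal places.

0.3897

With a Gamma(shape α, rate β) prior, the Poisson likelihood is conjugate: the posterior is Gamma(α + ΣXᵢ, β + n).
After batch 1: Gamma(α+S, β+n) = Gamma(13.7+111, 2.8+11) = Gamma(124.7, 13.8).
After batch 2: Gamma(α+S, β+n) = Gamma(124.7+115, 13.8+11) = Gamma(239.7, 24.8).
Var = α/β² = 239.7/24.8² = 0.3897.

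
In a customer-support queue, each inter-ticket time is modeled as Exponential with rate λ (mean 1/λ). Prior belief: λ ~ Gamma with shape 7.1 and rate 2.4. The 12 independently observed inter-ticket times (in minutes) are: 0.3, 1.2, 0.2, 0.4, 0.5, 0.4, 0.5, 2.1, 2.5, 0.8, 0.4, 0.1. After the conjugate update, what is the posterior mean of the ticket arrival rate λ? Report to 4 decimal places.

1.6186

With a Gamma(shape α, rate β) prior on the exponential rate λ, the posterior after n observations with total T = Σxᵢ is Gamma(α+n, β+T).
Sum of observations T = 9.4 minutes; n = 12.
Posterior: Gamma(7.1+12, 2.4+9.4) = Gamma(19.1, 11.8).
Posterior mean of λ = α/β = 19.1/11.8 = 1.6186.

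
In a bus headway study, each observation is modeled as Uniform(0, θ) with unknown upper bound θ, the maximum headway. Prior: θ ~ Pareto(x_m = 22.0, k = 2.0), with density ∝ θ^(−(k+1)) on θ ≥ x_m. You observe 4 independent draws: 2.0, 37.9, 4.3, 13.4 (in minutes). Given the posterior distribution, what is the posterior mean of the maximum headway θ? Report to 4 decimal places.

45.4800

A Pareto(scale x_m, shape k) prior on the upper bound θ of Uniform(0, θ) is conjugate: posterior is Pareto(max(x_m, max xᵢ), k + n).
Sample maximum = 37.9; prior scale x_m = 22.0 → posterior scale = max = 37.9.
Posterior shape = 2.0 + 4 = 6.0.
E[θ|data] = k·x_m/(k−1) = 6.0·37.9/5.0 = 45.4800.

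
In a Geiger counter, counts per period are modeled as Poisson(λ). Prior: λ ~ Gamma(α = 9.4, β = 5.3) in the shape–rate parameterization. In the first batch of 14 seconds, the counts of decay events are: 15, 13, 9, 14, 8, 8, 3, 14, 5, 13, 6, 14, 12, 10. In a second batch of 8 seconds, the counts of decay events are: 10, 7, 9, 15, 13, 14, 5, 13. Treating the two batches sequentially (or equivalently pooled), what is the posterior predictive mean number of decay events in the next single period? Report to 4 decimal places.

With a Gamma(shape α, rate β) prior, the Poisson likelihood is conjugate: the posterior is Gamma(α + ΣXᵢ, β + n).
Batch 1: sum of counts S = 144 over n = 14 seconds.
After batch 1: Gamma(α+S, β+n) = Gamma(9.4+144, 5.3+14) = Gamma(153.4, 19.3).
Batch 2: sum of counts S = 86 over n = 8 seconds.
After batch 2: Gamma(α+S, β+n) = Gamma(153.4+86, 19.3+8) = Gamma(239.4, 27.3).
The predictive distribution for one future period is NegBinom with mean α/β = 8.7692.

8.7692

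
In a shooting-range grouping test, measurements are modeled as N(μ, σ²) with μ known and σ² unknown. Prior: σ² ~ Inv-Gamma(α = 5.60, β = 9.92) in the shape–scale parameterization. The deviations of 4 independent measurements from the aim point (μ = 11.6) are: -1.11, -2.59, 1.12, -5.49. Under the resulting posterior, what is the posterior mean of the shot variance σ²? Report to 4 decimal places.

4.4829

With known mean μ and an Inverse-Gamma(α, β) prior on σ², the Normal likelihood is conjugate: posterior is Inv-Gamma(α + n/2, β + Σ(xᵢ−μ)²/2).
Σ(xᵢ−μ)² = (-1.11)² + (-2.59)² + (1.12)² + (-5.49)² = 39.3347.
Posterior: Inv-Gamma(5.60 + 4/2, 9.92 + 39.3347/2) = Inv-Gamma(7.60, 29.58735).
E[σ²|data] = β/(α−1) = 29.58735/6.60 = 4.4829.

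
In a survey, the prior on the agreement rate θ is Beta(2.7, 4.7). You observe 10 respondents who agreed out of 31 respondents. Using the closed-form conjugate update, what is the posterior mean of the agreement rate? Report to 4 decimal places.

The Beta prior is conjugate to a Binomial/Bernoulli likelihood; the update adds successes to α and failures to β.
Posterior: Beta(α+k, β+n−k) = Beta(2.7+10, 4.7+21) = Beta(12.7, 25.7).
Posterior mean = α/(α+β) = 12.7/38.4 = 0.3307.

0.3307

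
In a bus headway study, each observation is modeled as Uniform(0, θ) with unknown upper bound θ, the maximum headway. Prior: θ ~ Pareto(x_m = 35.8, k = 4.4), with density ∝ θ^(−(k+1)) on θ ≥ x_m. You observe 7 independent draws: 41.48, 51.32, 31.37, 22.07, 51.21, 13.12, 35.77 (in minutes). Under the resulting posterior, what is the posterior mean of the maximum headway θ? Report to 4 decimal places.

56.2546

A Pareto(scale x_m, shape k) prior on the upper bound θ of Uniform(0, θ) is conjugate: posterior is Pareto(max(x_m, max xᵢ), k + n).
Sample maximum = 51.32; prior scale x_m = 35.8 → posterior scale = max = 51.32.
Posterior shape = 4.4 + 7 = 11.4.
E[θ|data] = k·x_m/(k−1) = 11.4·51.32/10.4 = 56.2546.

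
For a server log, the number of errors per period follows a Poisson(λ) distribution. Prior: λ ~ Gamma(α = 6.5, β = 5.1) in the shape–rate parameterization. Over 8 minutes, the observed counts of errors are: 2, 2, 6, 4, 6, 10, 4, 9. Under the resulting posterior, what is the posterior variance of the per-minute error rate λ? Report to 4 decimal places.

0.2884

With a Gamma(shape α, rate β) prior, the Poisson likelihood is conjugate: the posterior is Gamma(α + ΣXᵢ, β + n).
Sum of counts S = 43 over n = 8 minutes.
Posterior: Gamma(α+S, β+n) = Gamma(6.5+43, 5.1+8) = Gamma(49.5, 13.1).
Var = α/β² = 49.5/13.1² = 0.2884.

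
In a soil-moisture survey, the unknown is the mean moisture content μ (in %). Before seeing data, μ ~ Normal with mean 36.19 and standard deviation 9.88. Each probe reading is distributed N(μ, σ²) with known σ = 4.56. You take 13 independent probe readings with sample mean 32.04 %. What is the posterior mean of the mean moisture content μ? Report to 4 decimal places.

32.1069

For Normal data with known variance σ², a Normal(μ₀, σ₀²) prior on μ is conjugate. Posterior precision = 1/σ₀² + n/σ²; posterior mean is the precision-weighted average of μ₀ and x̄.
n·x̄ = 13·32.04 = 416.52.
σ₀² = 9.88² = 97.6144, σ² = 4.56² = 20.7936; σ² + n·σ₀² = 20.7936 + 13·97.6144 = 1289.7808.
Posterior mean = (μ₀/σ₀² + n·x̄/σ²)/(1/σ₀² + n/σ²) = (σ²·μ₀ + σ₀²·n·x̄)/(σ² + n·σ₀²) = (20.7936·36.19 + 97.6144·416.52)/1289.7808 = 41410.870272/1289.7808 = 32.1069.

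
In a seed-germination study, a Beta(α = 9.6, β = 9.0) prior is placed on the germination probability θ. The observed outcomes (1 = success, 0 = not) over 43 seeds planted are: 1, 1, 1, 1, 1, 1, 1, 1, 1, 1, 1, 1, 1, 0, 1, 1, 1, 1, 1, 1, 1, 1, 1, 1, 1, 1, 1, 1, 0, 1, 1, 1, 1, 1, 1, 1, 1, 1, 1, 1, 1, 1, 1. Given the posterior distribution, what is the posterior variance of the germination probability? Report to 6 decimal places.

0.002343

The Beta prior is conjugate to a Binomial/Bernoulli likelihood; the update adds successes to α and failures to β.
Posterior: Beta(α+k, β+n−k) = Beta(9.6+41, 9.0+2) = Beta(50.6, 11.0).
Var = αβ/((α+β)²(α+β+1)) = 50.6·11.0/(61.6²·62.6) = 0.002343.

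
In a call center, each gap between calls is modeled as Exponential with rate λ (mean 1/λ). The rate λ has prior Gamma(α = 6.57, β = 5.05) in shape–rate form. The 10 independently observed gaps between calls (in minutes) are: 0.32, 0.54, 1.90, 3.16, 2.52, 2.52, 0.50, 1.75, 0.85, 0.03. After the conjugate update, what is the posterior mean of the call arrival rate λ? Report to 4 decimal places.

With a Gamma(shape α, rate β) prior on the exponential rate λ, the posterior after n observations with total T = Σxᵢ is Gamma(α+n, β+T).
Sum of observations T = 14.09 minutes; n = 10.
Posterior: Gamma(6.57+10, 5.05+14.09) = Gamma(16.57, 19.14).
Posterior mean of λ = α/β = 16.57/19.14 = 0.8657.

0.8657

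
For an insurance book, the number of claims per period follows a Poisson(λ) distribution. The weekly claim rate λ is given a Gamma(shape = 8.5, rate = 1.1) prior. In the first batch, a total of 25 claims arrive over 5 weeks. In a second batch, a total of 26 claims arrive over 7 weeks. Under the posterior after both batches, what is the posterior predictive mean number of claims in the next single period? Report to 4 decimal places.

4.5420

With a Gamma(shape α, rate β) prior, the Poisson likelihood is conjugate: the posterior is Gamma(α + ΣXᵢ, β + n).
After batch 1: Gamma(α+S, β+n) = Gamma(8.5+25, 1.1+5) = Gamma(33.5, 6.1).
After batch 2: Gamma(α+S, β+n) = Gamma(33.5+26, 6.1+7) = Gamma(59.5, 13.1).
The predictive distribution for one future period is NegBinom with mean α/β = 4.5420.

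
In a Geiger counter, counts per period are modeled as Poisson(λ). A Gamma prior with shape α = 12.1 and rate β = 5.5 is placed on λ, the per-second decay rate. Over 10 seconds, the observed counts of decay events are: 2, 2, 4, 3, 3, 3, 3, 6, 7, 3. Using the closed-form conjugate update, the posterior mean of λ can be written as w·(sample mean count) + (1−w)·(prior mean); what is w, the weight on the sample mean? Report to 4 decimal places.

0.6452

With a Gamma(shape α, rate β) prior, the Poisson likelihood is conjugate: the posterior is Gamma(α + ΣXᵢ, β + n).
Posterior mean = (α₀+S)/(β₀+n) = [n/(β₀+n)]·(S/n) + [β₀/(β₀+n)]·(α₀/β₀), so only n and β₀ enter the weight.
Weight on data w = n/(β₀+n) = 10/(5.5+10) = 10/15.5 = 0.6452.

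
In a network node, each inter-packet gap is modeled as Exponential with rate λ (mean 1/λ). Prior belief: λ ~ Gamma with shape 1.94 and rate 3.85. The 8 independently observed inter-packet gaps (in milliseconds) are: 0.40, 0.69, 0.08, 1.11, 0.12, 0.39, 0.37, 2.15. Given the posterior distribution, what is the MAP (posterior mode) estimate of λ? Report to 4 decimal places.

0.9760

With a Gamma(shape α, rate β) prior on the exponential rate λ, the posterior after n observations with total T = Σxᵢ is Gamma(α+n, β+T).
Sum of observations T = 5.31 milliseconds; n = 8.
Posterior: Gamma(1.94+8, 3.85+5.31) = Gamma(9.94, 9.16).
Mode = (α−1)/β = 0.9760.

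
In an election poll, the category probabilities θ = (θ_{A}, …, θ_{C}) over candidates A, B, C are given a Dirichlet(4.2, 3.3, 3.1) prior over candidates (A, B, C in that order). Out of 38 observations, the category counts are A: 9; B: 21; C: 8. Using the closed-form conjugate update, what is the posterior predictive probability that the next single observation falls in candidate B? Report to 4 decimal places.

0.5000

The Dirichlet prior is conjugate to the Multinomial likelihood: each posterior αⱼ = prior αⱼ + observed count nⱼ.
Posterior concentration: (13.2, 24.3, 11.1), total = 48.6.
P(next = B | data) = α_{B}/Σα = 0.5000.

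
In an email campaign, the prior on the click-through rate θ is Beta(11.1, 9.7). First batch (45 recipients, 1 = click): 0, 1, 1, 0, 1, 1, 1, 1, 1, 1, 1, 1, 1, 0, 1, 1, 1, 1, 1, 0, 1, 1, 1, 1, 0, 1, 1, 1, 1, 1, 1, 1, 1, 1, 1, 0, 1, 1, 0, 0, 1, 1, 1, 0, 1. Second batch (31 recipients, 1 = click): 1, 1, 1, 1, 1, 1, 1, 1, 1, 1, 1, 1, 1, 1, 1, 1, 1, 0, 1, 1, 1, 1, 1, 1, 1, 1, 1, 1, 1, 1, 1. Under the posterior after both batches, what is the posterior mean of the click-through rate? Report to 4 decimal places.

0.7965

The Beta prior is conjugate to a Binomial/Bernoulli likelihood; the update adds successes to α and failures to β.
After batch 1: Beta(11.1+36, 9.7+9) = Beta(47.1, 18.7).
After batch 2: Beta(47.1+30, 18.7+1) = Beta(77.1, 19.7).
Posterior mean = α/(α+β) = 77.1/96.8 = 0.7965.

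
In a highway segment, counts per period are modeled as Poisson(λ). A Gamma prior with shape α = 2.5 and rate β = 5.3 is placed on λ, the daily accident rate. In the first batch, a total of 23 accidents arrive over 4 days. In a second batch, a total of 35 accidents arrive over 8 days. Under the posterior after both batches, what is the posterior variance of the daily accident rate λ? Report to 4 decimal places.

0.2021

With a Gamma(shape α, rate β) prior, the Poisson likelihood is conjugate: the posterior is Gamma(α + ΣXᵢ, β + n).
After batch 1: Gamma(α+S, β+n) = Gamma(2.5+23, 5.3+4) = Gamma(25.5, 9.3).
After batch 2: Gamma(α+S, β+n) = Gamma(25.5+35, 9.3+8) = Gamma(60.5, 17.3).
Var = α/β² = 60.5/17.3² = 0.2021.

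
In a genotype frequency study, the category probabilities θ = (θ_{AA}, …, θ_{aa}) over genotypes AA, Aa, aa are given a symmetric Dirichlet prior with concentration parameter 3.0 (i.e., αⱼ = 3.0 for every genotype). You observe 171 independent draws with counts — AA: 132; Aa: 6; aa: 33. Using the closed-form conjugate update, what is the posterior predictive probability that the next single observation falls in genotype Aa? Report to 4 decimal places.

The Dirichlet prior is conjugate to the Multinomial likelihood: each posterior αⱼ = prior αⱼ + observed count nⱼ.
Posterior concentration: (135.0, 9.0, 36.0), total = 180.0.
P(next = Aa | data) = α_{Aa}/Σα = 0.0500.

0.0500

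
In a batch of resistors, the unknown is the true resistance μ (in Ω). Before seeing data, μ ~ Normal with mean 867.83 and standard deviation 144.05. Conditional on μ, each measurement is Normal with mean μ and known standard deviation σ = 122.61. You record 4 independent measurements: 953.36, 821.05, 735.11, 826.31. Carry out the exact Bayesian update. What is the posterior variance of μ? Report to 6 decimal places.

For Normal data with known variance σ², a Normal(μ₀, σ₀²) prior on μ is conjugate. Posterior precision = 1/σ₀² + n/σ²; posterior mean is the precision-weighted average of μ₀ and x̄.
σ₀² = 144.05² = 20750.4025, σ² = 122.61² = 15033.2121; σ² + n·σ₀² = 15033.2121 + 4·20750.4025 = 98034.8221.
Posterior precision = 1/σ₀² + n/σ² = 1/20750.4025 + 4/15033.2121 = (σ² + n·σ₀²)/(σ₀²σ²) = 98034.8221/(20750.4025·15033.2121); posterior variance σₙ² = σ₀²σ²/(σ² + n·σ₀²) = 20750.4025·15033.2121/98034.8221 = 3181.983659.

3181.983659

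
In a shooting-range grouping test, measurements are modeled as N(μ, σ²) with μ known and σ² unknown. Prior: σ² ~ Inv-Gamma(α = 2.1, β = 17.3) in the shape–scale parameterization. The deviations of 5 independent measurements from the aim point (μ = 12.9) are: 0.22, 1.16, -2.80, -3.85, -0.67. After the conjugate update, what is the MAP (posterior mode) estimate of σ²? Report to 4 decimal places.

5.2773

With known mean μ and an Inverse-Gamma(α, β) prior on σ², the Normal likelihood is conjugate: posterior is Inv-Gamma(α + n/2, β + Σ(xᵢ−μ)²/2).
Σ(xᵢ−μ)² = (0.22)² + (1.16)² + (-2.80)² + (-3.85)² + (-0.67)² = 24.5054.
Posterior: Inv-Gamma(2.1 + 5/2, 17.3 + 24.5054/2) = Inv-Gamma(4.60, 29.55270).
Mode = β/(α+1) = 29.55270/5.60 = 5.2773.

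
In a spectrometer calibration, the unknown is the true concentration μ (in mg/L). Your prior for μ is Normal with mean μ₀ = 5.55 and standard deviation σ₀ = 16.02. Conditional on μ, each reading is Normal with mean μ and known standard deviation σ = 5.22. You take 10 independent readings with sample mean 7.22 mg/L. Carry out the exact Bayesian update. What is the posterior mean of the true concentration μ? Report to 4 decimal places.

7.2025

For Normal data with known variance σ², a Normal(μ₀, σ₀²) prior on μ is conjugate. Posterior precision = 1/σ₀² + n/σ²; posterior mean is the precision-weighted average of μ₀ and x̄.
n·x̄ = 10·7.22 = 72.2.
σ₀² = 16.02² = 256.6404, σ² = 5.22² = 27.2484; σ² + n·σ₀² = 27.2484 + 10·256.6404 = 2593.6524.
Posterior mean = (μ₀/σ₀² + n·x̄/σ²)/(1/σ₀² + n/σ²) = (σ²·μ₀ + σ₀²·n·x̄)/(σ² + n·σ₀²) = (27.2484·5.55 + 256.6404·72.2)/2593.6524 = 18680.6655/2593.6524 = 7.2025.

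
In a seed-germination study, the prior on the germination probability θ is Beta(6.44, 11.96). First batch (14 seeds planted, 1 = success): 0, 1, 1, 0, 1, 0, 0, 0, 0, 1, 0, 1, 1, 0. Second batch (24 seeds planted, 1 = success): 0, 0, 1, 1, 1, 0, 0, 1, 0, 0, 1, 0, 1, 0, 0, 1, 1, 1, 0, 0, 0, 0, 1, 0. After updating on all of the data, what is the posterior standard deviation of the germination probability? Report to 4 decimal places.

0.0646

The Beta prior is conjugate to a Binomial/Bernoulli likelihood; the update adds successes to α and failures to β.
After batch 1: Beta(6.44+6, 11.96+8) = Beta(12.44, 19.96).
After batch 2: Beta(12.44+10, 19.96+14) = Beta(22.44, 33.96).
Var = αβ/((α+β)²(α+β+1)) = 22.44·33.96/(56.40²·57.40) = 0.00417369; SD = √0.00417369 = 0.0646.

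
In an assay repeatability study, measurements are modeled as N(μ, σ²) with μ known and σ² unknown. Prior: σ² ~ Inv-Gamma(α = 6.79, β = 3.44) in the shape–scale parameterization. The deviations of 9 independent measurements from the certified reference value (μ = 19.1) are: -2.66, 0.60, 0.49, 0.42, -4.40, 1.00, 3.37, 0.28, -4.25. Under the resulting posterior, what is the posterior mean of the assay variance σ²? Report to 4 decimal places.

3.1385

With known mean μ and an Inverse-Gamma(α, β) prior on σ², the Normal likelihood is conjugate: posterior is Inv-Gamma(α + n/2, β + Σ(xᵢ−μ)²/2).
Σ(xᵢ−μ)² = (-2.66)² + (0.60)² + (0.49)² + (0.42)² + (-4.40)² + (1.00)² + (3.37)² + (0.28)² + (-4.25)² = 57.7099.
Posterior: Inv-Gamma(6.79 + 9/2, 3.44 + 57.7099/2) = Inv-Gamma(11.29, 32.29495).
E[σ²|data] = β/(α−1) = 32.29495/10.29 = 3.1385.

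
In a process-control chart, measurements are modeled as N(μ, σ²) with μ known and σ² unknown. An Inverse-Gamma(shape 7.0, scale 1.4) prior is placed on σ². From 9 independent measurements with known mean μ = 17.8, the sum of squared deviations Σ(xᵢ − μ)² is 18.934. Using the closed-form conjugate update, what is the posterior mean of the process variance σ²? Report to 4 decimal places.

1.0350

With known mean μ and an Inverse-Gamma(α, β) prior on σ², the Normal likelihood is conjugate: posterior is Inv-Gamma(α + n/2, β + Σ(xᵢ−μ)²/2).
Posterior: Inv-Gamma(7.0 + 9/2, 1.4 + 18.934/2) = Inv-Gamma(11.50, 10.8670).
E[σ²|data] = β/(α−1) = 10.8670/10.50 = 1.0350.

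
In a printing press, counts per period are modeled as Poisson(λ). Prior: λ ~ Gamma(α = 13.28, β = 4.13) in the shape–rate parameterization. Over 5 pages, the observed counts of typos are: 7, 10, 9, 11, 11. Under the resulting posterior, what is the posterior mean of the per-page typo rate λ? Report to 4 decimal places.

With a Gamma(shape α, rate β) prior, the Poisson likelihood is conjugate: the posterior is Gamma(α + ΣXᵢ, β + n).
Sum of counts S = 48 over n = 5 pages.
Posterior: Gamma(α+S, β+n) = Gamma(13.28+48, 4.13+5) = Gamma(61.28, 9.13).
Posterior mean = α/β = 61.28/9.13 = 6.7119.

6.7119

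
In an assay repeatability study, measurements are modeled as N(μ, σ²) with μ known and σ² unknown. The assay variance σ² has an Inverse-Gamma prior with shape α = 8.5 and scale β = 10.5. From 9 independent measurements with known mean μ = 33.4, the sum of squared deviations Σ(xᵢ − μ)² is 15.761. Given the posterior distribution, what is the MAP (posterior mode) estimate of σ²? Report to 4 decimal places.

With known mean μ and an Inverse-Gamma(α, β) prior on σ², the Normal likelihood is conjugate: posterior is Inv-Gamma(α + n/2, β + Σ(xᵢ−μ)²/2).
Posterior: Inv-Gamma(8.5 + 9/2, 10.5 + 15.761/2) = Inv-Gamma(13.00, 18.3805).
Mode = β/(α+1) = 18.3805/14.00 = 1.3129.

1.3129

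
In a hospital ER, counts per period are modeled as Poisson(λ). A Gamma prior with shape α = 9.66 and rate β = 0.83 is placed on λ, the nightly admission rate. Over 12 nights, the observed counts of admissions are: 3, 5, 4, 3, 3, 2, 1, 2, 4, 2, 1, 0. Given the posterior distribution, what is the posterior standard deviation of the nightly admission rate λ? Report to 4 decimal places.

With a Gamma(shape α, rate β) prior, the Poisson likelihood is conjugate: the posterior is Gamma(α + ΣXᵢ, β + n).
Sum of counts S = 30 over n = 12 nights.
Posterior: Gamma(α+S, β+n) = Gamma(9.66+30, 0.83+12) = Gamma(39.66, 12.83).
SD = √α/β = √39.66/12.83 = 0.4909.

0.4909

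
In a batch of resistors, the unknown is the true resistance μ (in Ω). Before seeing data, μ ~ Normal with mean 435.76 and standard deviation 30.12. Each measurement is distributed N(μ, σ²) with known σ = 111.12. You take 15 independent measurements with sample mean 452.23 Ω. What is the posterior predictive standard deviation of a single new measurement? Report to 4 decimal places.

113.0453

For Normal data with known variance σ², a Normal(μ₀, σ₀²) prior on μ is conjugate. Posterior precision = 1/σ₀² + n/σ²; posterior mean is the precision-weighted average of μ₀ and x̄.
σ₀² = 30.12² = 907.2144, σ² = 111.12² = 12347.6544; σ² + n·σ₀² = 12347.6544 + 15·907.2144 = 25955.8704.
Posterior precision = 1/σ₀² + n/σ² = 1/907.2144 + 15/12347.6544 = (σ² + n·σ₀²)/(σ₀²σ²) = 25955.8704/(907.2144·12347.6544); posterior variance σₙ² = σ₀²σ²/(σ² + n·σ₀²) = 907.2144·12347.6544/25955.8704 = 431.577508.
Predictive variance for one new observation = σₙ² + σ² = 907.2144·12347.6544/25955.8704 + 12347.6544 = σ²·(σ₀² + 25955.8704)/25955.8704 = 12347.6544·26863.0848/25955.8704 = 12779.231908; SD = √(12347.6544·26863.0848/25955.8704) = 113.0453.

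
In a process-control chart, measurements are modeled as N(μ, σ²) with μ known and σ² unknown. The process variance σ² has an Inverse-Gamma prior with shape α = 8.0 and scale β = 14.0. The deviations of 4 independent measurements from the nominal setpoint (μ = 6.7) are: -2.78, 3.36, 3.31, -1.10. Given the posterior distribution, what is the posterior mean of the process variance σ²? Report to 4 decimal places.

With known mean μ and an Inverse-Gamma(α, β) prior on σ², the Normal likelihood is conjugate: posterior is Inv-Gamma(α + n/2, β + Σ(xᵢ−μ)²/2).
Σ(xᵢ−μ)² = (-2.78)² + (3.36)² + (3.31)² + (-1.10)² = 31.1841.
Posterior: Inv-Gamma(8.0 + 4/2, 14.0 + 31.1841/2) = Inv-Gamma(10.00, 29.59205).
E[σ²|data] = β/(α−1) = 29.59205/9.00 = 3.2880.

3.2880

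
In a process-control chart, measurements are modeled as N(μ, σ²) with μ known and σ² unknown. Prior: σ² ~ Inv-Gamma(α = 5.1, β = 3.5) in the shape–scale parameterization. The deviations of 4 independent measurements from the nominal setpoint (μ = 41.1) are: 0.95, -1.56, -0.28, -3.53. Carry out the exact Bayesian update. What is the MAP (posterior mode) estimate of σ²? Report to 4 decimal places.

1.4121

With known mean μ and an Inverse-Gamma(α, β) prior on σ², the Normal likelihood is conjugate: posterior is Inv-Gamma(α + n/2, β + Σ(xᵢ−μ)²/2).
Σ(xᵢ−μ)² = (0.95)² + (-1.56)² + (-0.28)² + (-3.53)² = 15.8754.
Posterior: Inv-Gamma(5.1 + 4/2, 3.5 + 15.8754/2) = Inv-Gamma(7.10, 11.43770).
Mode = β/(α+1) = 11.43770/8.10 = 1.4121.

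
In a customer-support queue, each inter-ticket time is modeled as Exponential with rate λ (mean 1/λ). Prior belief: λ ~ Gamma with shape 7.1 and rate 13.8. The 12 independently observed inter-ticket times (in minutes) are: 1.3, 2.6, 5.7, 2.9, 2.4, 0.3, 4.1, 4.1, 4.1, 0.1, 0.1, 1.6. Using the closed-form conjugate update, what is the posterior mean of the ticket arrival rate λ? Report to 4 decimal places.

0.4432

With a Gamma(shape α, rate β) prior on the exponential rate λ, the posterior after n observations with total T = Σxᵢ is Gamma(α+n, β+T).
Sum of observations T = 29.3 minutes; n = 12.
Posterior: Gamma(7.1+12, 13.8+29.3) = Gamma(19.1, 43.1).
Posterior mean of λ = α/β = 19.1/43.1 = 0.4432.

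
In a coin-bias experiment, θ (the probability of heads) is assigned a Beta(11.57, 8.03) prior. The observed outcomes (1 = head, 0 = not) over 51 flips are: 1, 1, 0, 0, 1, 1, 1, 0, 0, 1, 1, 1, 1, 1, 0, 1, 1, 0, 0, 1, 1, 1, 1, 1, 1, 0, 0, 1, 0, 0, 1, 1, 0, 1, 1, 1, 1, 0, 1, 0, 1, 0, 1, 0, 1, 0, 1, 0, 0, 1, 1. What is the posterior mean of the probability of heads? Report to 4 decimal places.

The Beta prior is conjugate to a Binomial/Bernoulli likelihood; the update adds successes to α and failures to β.
Posterior: Beta(α+k, β+n−k) = Beta(11.57+32, 8.03+19) = Beta(43.57, 27.03).
Posterior mean = α/(α+β) = 43.57/70.60 = 0.6171.

0.6171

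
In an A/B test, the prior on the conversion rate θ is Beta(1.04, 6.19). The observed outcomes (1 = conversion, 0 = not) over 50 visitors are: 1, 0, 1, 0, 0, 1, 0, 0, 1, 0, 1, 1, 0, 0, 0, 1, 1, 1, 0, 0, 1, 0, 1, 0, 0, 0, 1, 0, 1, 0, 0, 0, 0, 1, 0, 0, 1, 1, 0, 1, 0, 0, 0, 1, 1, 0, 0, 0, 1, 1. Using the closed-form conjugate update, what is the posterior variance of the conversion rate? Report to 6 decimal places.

0.004067

The Beta prior is conjugate to a Binomial/Bernoulli likelihood; the update adds successes to α and failures to β.
Posterior: Beta(α+k, β+n−k) = Beta(1.04+21, 6.19+29) = Beta(22.04, 35.19).
Var = αβ/((α+β)²(α+β+1)) = 22.04·35.19/(57.23²·58.23) = 0.004067.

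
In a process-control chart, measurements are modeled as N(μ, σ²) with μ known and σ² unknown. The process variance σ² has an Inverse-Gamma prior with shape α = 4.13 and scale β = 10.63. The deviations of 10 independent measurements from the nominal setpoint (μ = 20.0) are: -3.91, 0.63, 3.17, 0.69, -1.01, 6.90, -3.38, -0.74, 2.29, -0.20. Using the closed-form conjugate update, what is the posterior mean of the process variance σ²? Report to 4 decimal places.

With known mean μ and an Inverse-Gamma(α, β) prior on σ², the Normal likelihood is conjugate: posterior is Inv-Gamma(α + n/2, β + Σ(xᵢ−μ)²/2).
Σ(xᵢ−μ)² = (-3.91)² + (0.63)² + (3.17)² + (0.69)² + (-1.01)² + (6.90)² + (-3.38)² + (-0.74)² + (2.29)² + (-0.20)² = 92.0962.
Posterior: Inv-Gamma(4.13 + 10/2, 10.63 + 92.0962/2) = Inv-Gamma(9.13, 56.67810).
E[σ²|data] = β/(α−1) = 56.67810/8.13 = 6.9715.

6.9715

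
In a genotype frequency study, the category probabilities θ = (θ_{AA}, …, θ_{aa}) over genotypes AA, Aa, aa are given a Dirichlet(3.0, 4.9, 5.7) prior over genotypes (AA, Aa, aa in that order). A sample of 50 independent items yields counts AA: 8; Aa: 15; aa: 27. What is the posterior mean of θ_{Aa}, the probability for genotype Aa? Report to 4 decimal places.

The Dirichlet prior is conjugate to the Multinomial likelihood: each posterior αⱼ = prior αⱼ + observed count nⱼ.
Posterior concentration: (11.0, 19.9, 32.7), total = 63.6.
E[θ_{Aa}|data] = α_{Aa}/Σα = 19.9/63.6 = 0.3129.

0.3129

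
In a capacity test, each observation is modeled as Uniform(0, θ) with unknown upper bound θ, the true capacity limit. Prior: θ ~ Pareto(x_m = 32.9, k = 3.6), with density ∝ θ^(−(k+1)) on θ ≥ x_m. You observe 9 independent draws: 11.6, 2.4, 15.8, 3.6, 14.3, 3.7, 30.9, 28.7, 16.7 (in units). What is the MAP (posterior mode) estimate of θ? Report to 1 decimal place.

A Pareto(scale x_m, shape k) prior on the upper bound θ of Uniform(0, θ) is conjugate: posterior is Pareto(max(x_m, max xᵢ), k + n).
Sample maximum = 30.9; prior scale x_m = 32.9 → posterior scale = max = 32.9.
Posterior shape = 3.6 + 9 = 12.6.
The Pareto density is decreasing on [x_m, ∞), so the mode is x_m = 32.9.

32.9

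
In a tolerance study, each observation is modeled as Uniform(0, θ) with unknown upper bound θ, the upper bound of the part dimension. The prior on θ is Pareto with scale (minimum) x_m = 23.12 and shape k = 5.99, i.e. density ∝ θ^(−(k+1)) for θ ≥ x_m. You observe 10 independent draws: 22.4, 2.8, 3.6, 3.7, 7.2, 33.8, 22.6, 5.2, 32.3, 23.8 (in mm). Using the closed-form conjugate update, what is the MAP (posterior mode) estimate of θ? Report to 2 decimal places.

33.80

A Pareto(scale x_m, shape k) prior on the upper bound θ of Uniform(0, θ) is conjugate: posterior is Pareto(max(x_m, max xᵢ), k + n).
Sample maximum = 33.8; prior scale x_m = 23.12 → posterior scale = max = 33.80.
Posterior shape = 5.99 + 10 = 15.99.
The Pareto density is decreasing on [x_m, ∞), so the mode is x_m = 33.80.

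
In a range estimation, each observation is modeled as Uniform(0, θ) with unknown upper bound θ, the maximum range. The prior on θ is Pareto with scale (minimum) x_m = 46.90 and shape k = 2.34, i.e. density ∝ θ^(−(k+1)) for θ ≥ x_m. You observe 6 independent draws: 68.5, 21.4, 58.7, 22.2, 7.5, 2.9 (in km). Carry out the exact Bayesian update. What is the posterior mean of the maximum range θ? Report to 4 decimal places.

A Pareto(scale x_m, shape k) prior on the upper bound θ of Uniform(0, θ) is conjugate: posterior is Pareto(max(x_m, max xᵢ), k + n).
Sample maximum = 68.5; prior scale x_m = 46.90 → posterior scale = max = 68.50.
Posterior shape = 2.34 + 6 = 8.34.
E[θ|data] = k·x_m/(k−1) = 8.34·68.50/7.34 = 77.8324.

77.8324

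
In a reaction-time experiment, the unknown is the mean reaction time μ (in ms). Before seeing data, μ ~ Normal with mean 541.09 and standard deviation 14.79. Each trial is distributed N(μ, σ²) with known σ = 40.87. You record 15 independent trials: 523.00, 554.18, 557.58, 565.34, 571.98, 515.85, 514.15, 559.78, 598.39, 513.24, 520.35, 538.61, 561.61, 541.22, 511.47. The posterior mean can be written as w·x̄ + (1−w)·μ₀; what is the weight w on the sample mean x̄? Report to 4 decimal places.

For Normal data with known variance σ², a Normal(μ₀, σ₀²) prior on μ is conjugate. Posterior precision = 1/σ₀² + n/σ²; posterior mean is the precision-weighted average of μ₀ and x̄.
σ₀² = 14.79² = 218.7441, σ² = 40.87² = 1670.3569. Prior precision 1/σ₀² = 1/218.7441; data precision n/σ² = 15/1670.3569.
w = (n/σ²)/(1/σ₀² + n/σ²) = n·σ₀²/(σ² + n·σ₀²) = 15·218.7441/(1670.3569 + 15·218.7441) = 3281.1615/4951.5184 = 0.6627.

0.6627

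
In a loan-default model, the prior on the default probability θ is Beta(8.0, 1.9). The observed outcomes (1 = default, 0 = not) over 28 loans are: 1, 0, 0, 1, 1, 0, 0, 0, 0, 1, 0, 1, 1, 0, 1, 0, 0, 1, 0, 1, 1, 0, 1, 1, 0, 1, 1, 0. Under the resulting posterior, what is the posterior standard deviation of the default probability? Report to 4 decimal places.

0.0791

The Beta prior is conjugate to a Binomial/Bernoulli likelihood; the update adds successes to α and failures to β.
Posterior: Beta(α+k, β+n−k) = Beta(8.0+14, 1.9+14) = Beta(22.0, 15.9).
Var = αβ/((α+β)²(α+β+1)) = 22.0·15.9/(37.9²·38.9) = 0.00626025; SD = √0.00626025 = 0.0791.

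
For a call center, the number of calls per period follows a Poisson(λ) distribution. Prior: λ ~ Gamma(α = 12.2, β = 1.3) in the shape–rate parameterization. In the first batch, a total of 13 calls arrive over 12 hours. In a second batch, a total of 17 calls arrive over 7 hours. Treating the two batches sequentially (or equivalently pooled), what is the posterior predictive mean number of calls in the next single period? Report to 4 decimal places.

2.0788

With a Gamma(shape α, rate β) prior, the Poisson likelihood is conjugate: the posterior is Gamma(α + ΣXᵢ, β + n).
After batch 1: Gamma(α+S, β+n) = Gamma(12.2+13, 1.3+12) = Gamma(25.2, 13.3).
After batch 2: Gamma(α+S, β+n) = Gamma(25.2+17, 13.3+7) = Gamma(42.2, 20.3).
The predictive distribution for one future period is NegBinom with mean α/β = 2.0788.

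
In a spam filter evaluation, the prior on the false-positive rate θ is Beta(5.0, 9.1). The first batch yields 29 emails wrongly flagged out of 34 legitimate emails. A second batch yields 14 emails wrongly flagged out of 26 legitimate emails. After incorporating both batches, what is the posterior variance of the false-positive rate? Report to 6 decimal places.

The Beta prior is conjugate to a Binomial/Bernoulli likelihood; the update adds successes to α and failures to β.
After batch 1: Beta(5.0+29, 9.1+5) = Beta(34.0, 14.1).
After batch 2: Beta(34.0+14, 14.1+12) = Beta(48.0, 26.1).
Var = αβ/((α+β)²(α+β+1)) = 48.0·26.1/(74.1²·75.1) = 0.003038.

0.003038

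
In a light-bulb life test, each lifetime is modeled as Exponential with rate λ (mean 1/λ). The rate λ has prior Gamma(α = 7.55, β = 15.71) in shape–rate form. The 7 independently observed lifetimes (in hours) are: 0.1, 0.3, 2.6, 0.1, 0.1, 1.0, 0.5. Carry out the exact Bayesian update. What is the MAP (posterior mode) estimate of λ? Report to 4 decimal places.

0.6639

With a Gamma(shape α, rate β) prior on the exponential rate λ, the posterior after n observations with total T = Σxᵢ is Gamma(α+n, β+T).
Sum of observations T = 4.7 hours; n = 7.
Posterior: Gamma(7.55+7, 15.71+4.7) = Gamma(14.55, 20.41).
Mode = (α−1)/β = 0.6639.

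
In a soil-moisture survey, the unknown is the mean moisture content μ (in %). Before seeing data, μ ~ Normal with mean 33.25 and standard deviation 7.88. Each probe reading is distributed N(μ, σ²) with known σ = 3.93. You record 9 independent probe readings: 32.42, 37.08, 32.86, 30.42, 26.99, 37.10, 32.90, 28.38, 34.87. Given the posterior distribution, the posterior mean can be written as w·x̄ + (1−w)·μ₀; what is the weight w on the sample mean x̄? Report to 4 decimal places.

0.9731

For Normal data with known variance σ², a Normal(μ₀, σ₀²) prior on μ is conjugate. Posterior precision = 1/σ₀² + n/σ²; posterior mean is the precision-weighted average of μ₀ and x̄.
σ₀² = 7.88² = 62.0944, σ² = 3.93² = 15.4449. Prior precision 1/σ₀² = 1/62.0944; data precision n/σ² = 9/15.4449.
w = (n/σ²)/(1/σ₀² + n/σ²) = n·σ₀²/(σ² + n·σ₀²) = 9·62.0944/(15.4449 + 9·62.0944) = 558.8496/574.2945 = 0.9731.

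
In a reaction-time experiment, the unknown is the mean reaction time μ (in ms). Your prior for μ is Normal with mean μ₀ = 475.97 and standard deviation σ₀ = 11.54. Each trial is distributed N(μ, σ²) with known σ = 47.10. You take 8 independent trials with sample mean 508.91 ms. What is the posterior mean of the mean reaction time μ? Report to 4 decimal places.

486.6569

For Normal data with known variance σ², a Normal(μ₀, σ₀²) prior on μ is conjugate. Posterior precision = 1/σ₀² + n/σ²; posterior mean is the precision-weighted average of μ₀ and x̄.
n·x̄ = 8·508.91 = 4071.28.
σ₀² = 11.54² = 133.1716, σ² = 47.10² = 2218.41; σ² + n·σ₀² = 2218.41 + 8·133.1716 = 3283.7828.
Posterior mean = (μ₀/σ₀² + n·x̄/σ²)/(1/σ₀² + n/σ²) = (σ²·μ₀ + σ₀²·n·x̄)/(σ² + n·σ₀²) = (2218.41·475.97 + 133.1716·4071.28)/3283.7828 = 1598075.479348/3283.7828 = 486.6569.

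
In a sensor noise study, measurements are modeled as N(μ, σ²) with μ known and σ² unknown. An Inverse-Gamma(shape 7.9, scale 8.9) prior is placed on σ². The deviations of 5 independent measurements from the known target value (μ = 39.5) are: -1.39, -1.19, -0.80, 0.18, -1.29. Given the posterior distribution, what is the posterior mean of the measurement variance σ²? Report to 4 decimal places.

With known mean μ and an Inverse-Gamma(α, β) prior on σ², the Normal likelihood is conjugate: posterior is Inv-Gamma(α + n/2, β + Σ(xᵢ−μ)²/2).
Σ(xᵢ−μ)² = (-1.39)² + (-1.19)² + (-0.80)² + (0.18)² + (-1.29)² = 5.6847.
Posterior: Inv-Gamma(7.9 + 5/2, 8.9 + 5.6847/2) = Inv-Gamma(10.40, 11.74235).
E[σ²|data] = β/(α−1) = 11.74235/9.40 = 1.2492.

1.2492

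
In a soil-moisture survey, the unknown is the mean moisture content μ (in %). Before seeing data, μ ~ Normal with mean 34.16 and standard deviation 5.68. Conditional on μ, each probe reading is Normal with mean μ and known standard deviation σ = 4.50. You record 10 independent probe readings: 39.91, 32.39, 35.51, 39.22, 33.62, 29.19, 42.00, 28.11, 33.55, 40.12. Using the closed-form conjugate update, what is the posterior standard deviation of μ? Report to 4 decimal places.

For Normal data with known variance σ², a Normal(μ₀, σ₀²) prior on μ is conjugate. Posterior precision = 1/σ₀² + n/σ²; posterior mean is the precision-weighted average of μ₀ and x̄.
σ₀² = 5.68² = 32.2624, σ² = 4.50² = 20.25; σ² + n·σ₀² = 20.25 + 10·32.2624 = 342.874.
Posterior precision = 1/σ₀² + n/σ² = 1/32.2624 + 10/20.25 = (σ² + n·σ₀²)/(σ₀²σ²) = 342.874/(32.2624·20.25); posterior variance σₙ² = σ₀²σ²/(σ² + n·σ₀²) = 32.2624·20.25/342.874 = 1.905404.
Posterior SD = √σₙ² = √(32.2624·20.25/342.874) = 1.3804.

1.3804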